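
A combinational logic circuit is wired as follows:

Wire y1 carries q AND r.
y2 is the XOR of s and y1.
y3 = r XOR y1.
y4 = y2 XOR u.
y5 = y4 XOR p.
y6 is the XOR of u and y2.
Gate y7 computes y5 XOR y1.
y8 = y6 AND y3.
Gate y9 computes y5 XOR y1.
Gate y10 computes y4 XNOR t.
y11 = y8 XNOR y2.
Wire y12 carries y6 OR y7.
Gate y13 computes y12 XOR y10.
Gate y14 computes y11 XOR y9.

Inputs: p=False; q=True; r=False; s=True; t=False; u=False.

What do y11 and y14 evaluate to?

y1 = q AND r = True AND False = False
y2 = s XOR y1 = True XOR False = True
y3 = r XOR y1 = False XOR False = False
y4 = y2 XOR u = True XOR False = True
y5 = y4 XOR p = True XOR False = True
y6 = u XOR y2 = False XOR True = True
y8 = y6 AND y3 = True AND False = False
y9 = y5 XOR y1 = True XOR False = True
y11 = y8 XNOR y2 = False XNOR True = False
y14 = y11 XOR y9 = False XOR True = True

y11 = False, y14 = True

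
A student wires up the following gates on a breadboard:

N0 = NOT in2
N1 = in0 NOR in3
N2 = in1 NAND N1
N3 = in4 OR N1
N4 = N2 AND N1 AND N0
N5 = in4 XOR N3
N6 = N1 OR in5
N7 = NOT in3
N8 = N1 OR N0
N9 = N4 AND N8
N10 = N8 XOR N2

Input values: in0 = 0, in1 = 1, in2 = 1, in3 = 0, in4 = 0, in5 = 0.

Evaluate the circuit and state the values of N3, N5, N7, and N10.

N0 = NOT in2 = NOT 1 = 0
N1 = in0 NOR in3 = 0 NOR 0 = 1
N2 = in1 NAND N1 = 1 NAND 1 = 0
N3 = in4 OR N1 = 0 OR 1 = 1
N5 = in4 XOR N3 = 0 XOR 1 = 1
N7 = NOT in3 = NOT 0 = 1
N8 = N1 OR N0 = 1 OR 0 = 1
N10 = N8 XOR N2 = 1 XOR 0 = 1

N3 = 1  N5 = 1  N7 = 1  N10 = 1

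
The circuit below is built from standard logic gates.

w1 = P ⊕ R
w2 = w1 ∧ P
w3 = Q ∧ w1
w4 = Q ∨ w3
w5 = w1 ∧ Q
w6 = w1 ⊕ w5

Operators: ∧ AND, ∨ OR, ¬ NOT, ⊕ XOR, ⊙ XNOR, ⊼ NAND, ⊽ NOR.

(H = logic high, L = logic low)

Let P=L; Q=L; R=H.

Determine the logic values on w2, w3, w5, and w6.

w2 = L  w3 = L  w5 = L  w6 = H

w1 = P XOR R = L XOR H = H
w2 = w1 AND P = H AND L = L
w3 = Q AND w1 = L AND H = L
w5 = w1 AND Q = H AND L = L
w6 = w1 XOR w5 = H XOR L = H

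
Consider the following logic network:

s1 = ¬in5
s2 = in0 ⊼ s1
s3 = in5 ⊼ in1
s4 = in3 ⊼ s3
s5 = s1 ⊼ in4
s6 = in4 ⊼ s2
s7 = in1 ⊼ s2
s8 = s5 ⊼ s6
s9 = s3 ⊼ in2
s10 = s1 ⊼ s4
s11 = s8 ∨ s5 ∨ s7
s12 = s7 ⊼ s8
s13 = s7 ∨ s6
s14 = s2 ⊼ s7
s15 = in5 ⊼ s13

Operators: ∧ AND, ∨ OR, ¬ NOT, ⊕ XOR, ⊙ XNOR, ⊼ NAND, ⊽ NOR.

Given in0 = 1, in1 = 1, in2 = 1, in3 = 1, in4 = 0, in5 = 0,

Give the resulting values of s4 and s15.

s4 = 0; s15 = 1

s1 = NOT in5 = NOT 0 = 1
s2 = in0 NAND s1 = 1 NAND 1 = 0
s3 = in5 NAND in1 = 0 NAND 1 = 1
s4 = in3 NAND s3 = 1 NAND 1 = 0
s6 = in4 NAND s2 = 0 NAND 0 = 1
s7 = in1 NAND s2 = 1 NAND 0 = 1
s13 = s7 OR s6 = 1 OR 1 = 1
s15 = in5 NAND s13 = 0 NAND 1 = 1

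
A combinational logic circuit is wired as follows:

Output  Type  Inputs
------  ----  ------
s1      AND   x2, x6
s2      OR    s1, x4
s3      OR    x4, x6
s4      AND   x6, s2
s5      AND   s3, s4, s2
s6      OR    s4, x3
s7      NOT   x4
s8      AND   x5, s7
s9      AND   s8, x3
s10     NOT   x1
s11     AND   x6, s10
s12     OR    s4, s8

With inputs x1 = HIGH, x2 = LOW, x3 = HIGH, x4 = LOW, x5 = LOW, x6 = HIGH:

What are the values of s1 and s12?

s1 = LOW  s12 = LOW

s1 = x2 AND x6 = LOW AND HIGH = LOW
s2 = s1 OR x4 = LOW OR LOW = LOW
s4 = x6 AND s2 = HIGH AND LOW = LOW
s7 = NOT x4 = NOT LOW = HIGH
s8 = x5 AND s7 = LOW AND HIGH = LOW
s12 = s4 OR s8 = LOW OR LOW = LOW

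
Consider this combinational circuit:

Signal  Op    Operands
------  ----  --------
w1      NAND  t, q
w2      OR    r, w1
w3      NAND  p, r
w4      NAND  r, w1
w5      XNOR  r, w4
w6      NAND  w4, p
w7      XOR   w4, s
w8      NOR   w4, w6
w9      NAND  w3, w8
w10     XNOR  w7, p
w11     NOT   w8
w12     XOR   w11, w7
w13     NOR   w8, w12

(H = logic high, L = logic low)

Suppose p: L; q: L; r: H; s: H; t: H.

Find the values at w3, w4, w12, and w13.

w3 = H, w4 = L, w12 = L, w13 = H

w1 = t NAND q = H NAND L = H
w3 = p NAND r = L NAND H = H
w4 = r NAND w1 = H NAND H = L
w6 = w4 NAND p = L NAND L = H
w7 = w4 XOR s = L XOR H = H
w8 = w4 NOR w6 = L NOR H = L
w11 = NOT w8 = NOT L = H
w12 = w11 XOR w7 = H XOR H = L
w13 = w8 NOR w12 = L NOR L = H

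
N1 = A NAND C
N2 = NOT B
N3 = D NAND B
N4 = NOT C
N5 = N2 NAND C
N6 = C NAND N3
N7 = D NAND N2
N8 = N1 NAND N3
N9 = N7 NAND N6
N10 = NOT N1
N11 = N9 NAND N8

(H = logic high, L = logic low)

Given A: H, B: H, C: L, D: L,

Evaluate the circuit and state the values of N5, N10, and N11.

N5 = H; N10 = L; N11 = H

N1 = A NAND C = H NAND L = H
N2 = NOT B = NOT H = L
N3 = D NAND B = L NAND H = H
N5 = N2 NAND C = L NAND L = H
N6 = C NAND N3 = L NAND H = H
N7 = D NAND N2 = L NAND L = H
N8 = N1 NAND N3 = H NAND H = L
N9 = N7 NAND N6 = H NAND H = L
N10 = NOT N1 = NOT H = L
N11 = N9 NAND N8 = L NAND L = H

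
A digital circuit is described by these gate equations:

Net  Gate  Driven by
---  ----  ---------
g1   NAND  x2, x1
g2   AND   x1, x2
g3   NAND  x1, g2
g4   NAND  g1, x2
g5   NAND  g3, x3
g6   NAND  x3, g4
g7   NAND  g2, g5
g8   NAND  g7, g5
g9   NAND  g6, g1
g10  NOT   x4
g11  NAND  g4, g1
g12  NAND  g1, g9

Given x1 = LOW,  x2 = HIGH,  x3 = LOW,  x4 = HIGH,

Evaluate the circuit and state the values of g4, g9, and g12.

g1 = x2 NAND x1 = HIGH NAND LOW = HIGH
g4 = g1 NAND x2 = HIGH NAND HIGH = LOW
g6 = x3 NAND g4 = LOW NAND LOW = HIGH
g9 = g6 NAND g1 = HIGH NAND HIGH = LOW
g12 = g1 NAND g9 = HIGH NAND LOW = HIGH

g4 = LOW; g9 = LOW; g12 = HIGH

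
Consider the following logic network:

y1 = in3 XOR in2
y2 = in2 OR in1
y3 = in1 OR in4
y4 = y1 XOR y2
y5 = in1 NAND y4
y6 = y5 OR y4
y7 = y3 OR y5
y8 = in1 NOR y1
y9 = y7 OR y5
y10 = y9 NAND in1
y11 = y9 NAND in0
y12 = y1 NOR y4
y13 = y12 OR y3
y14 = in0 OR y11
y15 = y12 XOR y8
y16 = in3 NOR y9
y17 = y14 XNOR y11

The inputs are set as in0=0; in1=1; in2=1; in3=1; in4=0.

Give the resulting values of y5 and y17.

y1 = in3 XOR in2 = 1 XOR 1 = 0
y2 = in2 OR in1 = 1 OR 1 = 1
y3 = in1 OR in4 = 1 OR 0 = 1
y4 = y1 XOR y2 = 0 XOR 1 = 1
y5 = in1 NAND y4 = 1 NAND 1 = 0
y7 = y3 OR y5 = 1 OR 0 = 1
y9 = y7 OR y5 = 1 OR 0 = 1
y11 = y9 NAND in0 = 1 NAND 0 = 1
y14 = in0 OR y11 = 0 OR 1 = 1
y17 = y14 XNOR y11 = 1 XNOR 1 = 1

y5 = 0  y17 = 1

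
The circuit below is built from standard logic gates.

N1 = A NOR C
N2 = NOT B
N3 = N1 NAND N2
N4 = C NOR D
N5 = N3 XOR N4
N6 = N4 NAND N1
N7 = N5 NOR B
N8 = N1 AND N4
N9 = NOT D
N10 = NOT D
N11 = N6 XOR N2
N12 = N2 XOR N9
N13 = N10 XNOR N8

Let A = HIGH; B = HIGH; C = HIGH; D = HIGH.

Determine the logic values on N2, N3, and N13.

N2 = LOW, N3 = HIGH, N13 = HIGH

N1 = A NOR C = HIGH NOR HIGH = LOW
N2 = NOT B = NOT HIGH = LOW
N3 = N1 NAND N2 = LOW NAND LOW = HIGH
N4 = C NOR D = HIGH NOR HIGH = LOW
N8 = N1 AND N4 = LOW AND LOW = LOW
N10 = NOT D = NOT HIGH = LOW
N13 = N10 XNOR N8 = LOW XNOR LOW = HIGH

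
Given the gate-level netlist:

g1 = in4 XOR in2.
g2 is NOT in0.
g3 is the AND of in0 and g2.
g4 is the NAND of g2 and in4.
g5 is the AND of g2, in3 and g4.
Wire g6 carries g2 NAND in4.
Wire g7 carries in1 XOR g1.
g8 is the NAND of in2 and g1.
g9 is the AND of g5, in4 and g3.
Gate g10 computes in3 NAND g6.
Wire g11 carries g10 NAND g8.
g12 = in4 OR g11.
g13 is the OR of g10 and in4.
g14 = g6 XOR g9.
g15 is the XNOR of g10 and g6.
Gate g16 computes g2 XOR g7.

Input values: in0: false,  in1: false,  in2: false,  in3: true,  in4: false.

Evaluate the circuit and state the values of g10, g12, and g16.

g1 = in4 XOR in2 = false XOR false = false
g2 = NOT in0 = NOT false = true
g6 = g2 NAND in4 = true NAND false = true
g7 = in1 XOR g1 = false XOR false = false
g8 = in2 NAND g1 = false NAND false = true
g10 = in3 NAND g6 = true NAND true = false
g11 = g10 NAND g8 = false NAND true = true
g12 = in4 OR g11 = false OR true = true
g16 = g2 XOR g7 = true XOR false = true

g10 = false; g12 = true; g16 = true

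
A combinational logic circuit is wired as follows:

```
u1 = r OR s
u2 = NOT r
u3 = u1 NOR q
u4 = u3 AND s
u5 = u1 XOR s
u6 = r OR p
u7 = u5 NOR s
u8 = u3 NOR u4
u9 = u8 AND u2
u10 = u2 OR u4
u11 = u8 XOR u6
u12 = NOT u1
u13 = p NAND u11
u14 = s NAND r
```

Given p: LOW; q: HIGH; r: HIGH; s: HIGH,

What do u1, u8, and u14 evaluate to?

u1 = HIGH  u8 = HIGH  u14 = LOW

u1 = r OR s = HIGH OR HIGH = HIGH
u3 = u1 NOR q = HIGH NOR HIGH = LOW
u4 = u3 AND s = LOW AND HIGH = LOW
u8 = u3 NOR u4 = LOW NOR LOW = HIGH
u14 = s NAND r = HIGH NAND HIGH = LOW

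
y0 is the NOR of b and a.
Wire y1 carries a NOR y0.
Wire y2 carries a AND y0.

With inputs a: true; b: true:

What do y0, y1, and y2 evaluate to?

y0 = b NOR a = true NOR true = false
y1 = a NOR y0 = true NOR false = false
y2 = a AND y0 = true AND false = false

y0 = false, y1 = false, y2 = false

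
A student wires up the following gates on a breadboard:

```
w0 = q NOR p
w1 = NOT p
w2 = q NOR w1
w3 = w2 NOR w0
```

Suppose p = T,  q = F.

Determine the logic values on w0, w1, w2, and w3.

w0 = F; w1 = F; w2 = T; w3 = F

w0 = q NOR p = F NOR T = F
w1 = NOT p = NOT T = F
w2 = q NOR w1 = F NOR F = T
w3 = w2 NOR w0 = T NOR F = F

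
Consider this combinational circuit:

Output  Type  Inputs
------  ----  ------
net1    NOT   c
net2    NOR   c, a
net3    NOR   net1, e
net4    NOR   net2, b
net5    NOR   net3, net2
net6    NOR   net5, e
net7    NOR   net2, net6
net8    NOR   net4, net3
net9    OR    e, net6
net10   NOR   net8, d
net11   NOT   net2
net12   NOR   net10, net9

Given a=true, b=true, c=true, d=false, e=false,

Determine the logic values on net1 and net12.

net1 = false; net12 = false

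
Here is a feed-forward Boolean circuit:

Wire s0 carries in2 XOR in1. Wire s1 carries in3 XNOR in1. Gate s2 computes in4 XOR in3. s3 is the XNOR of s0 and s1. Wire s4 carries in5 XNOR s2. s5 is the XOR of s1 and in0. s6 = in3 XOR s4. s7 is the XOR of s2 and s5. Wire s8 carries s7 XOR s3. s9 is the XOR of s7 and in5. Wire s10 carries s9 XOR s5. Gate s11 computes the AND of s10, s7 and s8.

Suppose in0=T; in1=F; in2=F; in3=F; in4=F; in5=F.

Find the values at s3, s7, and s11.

s0 = in2 XOR in1 = F XOR F = F
s1 = in3 XNOR in1 = F XNOR F = T
s2 = in4 XOR in3 = F XOR F = F
s3 = s0 XNOR s1 = F XNOR T = F
s5 = s1 XOR in0 = T XOR T = F
s7 = s2 XOR s5 = F XOR F = F
s8 = s7 XOR s3 = F XOR F = F
s9 = s7 XOR in5 = F XOR F = F
s10 = s9 XOR s5 = F XOR F = F
s11 = s10 AND s7 AND s8 = F AND F AND F = F

s3 = F, s7 = F, s11 = F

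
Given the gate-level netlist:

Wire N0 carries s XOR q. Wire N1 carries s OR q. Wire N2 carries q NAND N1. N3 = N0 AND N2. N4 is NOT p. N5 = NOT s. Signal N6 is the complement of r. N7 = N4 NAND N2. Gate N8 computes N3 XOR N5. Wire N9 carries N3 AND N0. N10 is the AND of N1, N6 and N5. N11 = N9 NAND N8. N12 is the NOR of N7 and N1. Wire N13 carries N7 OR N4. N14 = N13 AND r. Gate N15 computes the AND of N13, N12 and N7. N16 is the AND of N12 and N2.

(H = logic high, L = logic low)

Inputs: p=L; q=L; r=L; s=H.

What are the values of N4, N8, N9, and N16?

N4 = H; N8 = H; N9 = H; N16 = L

N0 = s XOR q = H XOR L = H
N1 = s OR q = H OR L = H
N2 = q NAND N1 = L NAND H = H
N3 = N0 AND N2 = H AND H = H
N4 = NOT p = NOT L = H
N5 = NOT s = NOT H = L
N7 = N4 NAND N2 = H NAND H = L
N8 = N3 XOR N5 = H XOR L = H
N9 = N3 AND N0 = H AND H = H
N12 = N7 NOR N1 = L NOR H = L
N16 = N12 AND N2 = L AND H = L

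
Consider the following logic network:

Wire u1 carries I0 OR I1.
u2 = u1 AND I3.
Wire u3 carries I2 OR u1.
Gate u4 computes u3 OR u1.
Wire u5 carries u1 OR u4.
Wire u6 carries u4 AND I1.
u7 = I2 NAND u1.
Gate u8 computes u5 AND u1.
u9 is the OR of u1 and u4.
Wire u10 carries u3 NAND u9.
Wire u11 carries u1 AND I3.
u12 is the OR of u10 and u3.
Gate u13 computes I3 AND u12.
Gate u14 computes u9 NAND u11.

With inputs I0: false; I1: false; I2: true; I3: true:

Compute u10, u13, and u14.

u10 = false  u13 = true  u14 = true

u1 = I0 OR I1 = false OR false = false
u3 = I2 OR u1 = true OR false = true
u4 = u3 OR u1 = true OR false = true
u9 = u1 OR u4 = false OR true = true
u10 = u3 NAND u9 = true NAND true = false
u11 = u1 AND I3 = false AND true = false
u12 = u10 OR u3 = false OR true = true
u13 = I3 AND u12 = true AND true = true
u14 = u9 NAND u11 = true NAND false = true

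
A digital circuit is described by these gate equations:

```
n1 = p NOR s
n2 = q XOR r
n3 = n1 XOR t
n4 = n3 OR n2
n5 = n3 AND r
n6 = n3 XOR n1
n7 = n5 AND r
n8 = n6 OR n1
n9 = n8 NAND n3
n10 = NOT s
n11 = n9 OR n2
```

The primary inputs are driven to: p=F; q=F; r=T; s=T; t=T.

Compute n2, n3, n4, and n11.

n2 = T  n3 = T  n4 = T  n11 = T

n1 = p NOR s = F NOR T = F
n2 = q XOR r = F XOR T = T
n3 = n1 XOR t = F XOR T = T
n4 = n3 OR n2 = T OR T = T
n6 = n3 XOR n1 = T XOR F = T
n8 = n6 OR n1 = T OR F = T
n9 = n8 NAND n3 = T NAND T = F
n11 = n9 OR n2 = F OR T = T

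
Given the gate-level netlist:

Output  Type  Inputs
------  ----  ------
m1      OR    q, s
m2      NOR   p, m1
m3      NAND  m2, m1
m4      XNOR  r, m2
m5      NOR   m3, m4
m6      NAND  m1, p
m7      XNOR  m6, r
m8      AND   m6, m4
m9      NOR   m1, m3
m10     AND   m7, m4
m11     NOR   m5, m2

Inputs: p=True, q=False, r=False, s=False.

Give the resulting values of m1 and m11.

m1 = q OR s = False OR False = False
m2 = p NOR m1 = True NOR False = False
m3 = m2 NAND m1 = False NAND False = True
m4 = r XNOR m2 = False XNOR False = True
m5 = m3 NOR m4 = True NOR True = False
m11 = m5 NOR m2 = False NOR False = True

m1 = False, m11 = True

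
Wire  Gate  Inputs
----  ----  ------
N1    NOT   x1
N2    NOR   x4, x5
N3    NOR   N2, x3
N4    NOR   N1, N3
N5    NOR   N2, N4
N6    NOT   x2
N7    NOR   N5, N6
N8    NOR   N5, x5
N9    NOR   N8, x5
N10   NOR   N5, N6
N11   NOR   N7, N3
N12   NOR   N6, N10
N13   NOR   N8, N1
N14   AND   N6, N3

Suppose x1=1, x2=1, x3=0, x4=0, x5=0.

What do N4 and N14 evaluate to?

N1 = NOT x1 = NOT 1 = 0
N2 = x4 NOR x5 = 0 NOR 0 = 1
N3 = N2 NOR x3 = 1 NOR 0 = 0
N4 = N1 NOR N3 = 0 NOR 0 = 1
N6 = NOT x2 = NOT 1 = 0
N14 = N6 AND N3 = 0 AND 0 = 0

N4 = 1, N14 = 0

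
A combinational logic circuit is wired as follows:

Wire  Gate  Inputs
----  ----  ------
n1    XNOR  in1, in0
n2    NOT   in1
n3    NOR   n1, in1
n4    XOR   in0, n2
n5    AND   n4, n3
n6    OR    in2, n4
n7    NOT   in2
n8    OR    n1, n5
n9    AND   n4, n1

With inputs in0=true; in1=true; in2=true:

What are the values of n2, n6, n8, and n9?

n2 = false  n6 = true  n8 = true  n9 = true

n1 = in1 XNOR in0 = true XNOR true = true
n2 = NOT in1 = NOT true = false
n3 = n1 NOR in1 = true NOR true = false
n4 = in0 XOR n2 = true XOR false = true
n5 = n4 AND n3 = true AND false = false
n6 = in2 OR n4 = true OR true = true
n8 = n1 OR n5 = true OR false = true
n9 = n4 AND n1 = true AND true = true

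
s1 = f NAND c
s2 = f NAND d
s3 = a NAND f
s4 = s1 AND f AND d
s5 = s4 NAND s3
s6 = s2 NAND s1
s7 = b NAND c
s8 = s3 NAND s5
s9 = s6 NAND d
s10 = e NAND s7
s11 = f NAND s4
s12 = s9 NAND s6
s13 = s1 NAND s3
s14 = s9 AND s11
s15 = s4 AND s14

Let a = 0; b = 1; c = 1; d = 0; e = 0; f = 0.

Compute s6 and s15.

s6 = 0; s15 = 0

s1 = f NAND c = 0 NAND 1 = 1
s2 = f NAND d = 0 NAND 0 = 1
s4 = s1 AND f AND d = 1 AND 0 AND 0 = 0
s6 = s2 NAND s1 = 1 NAND 1 = 0
s9 = s6 NAND d = 0 NAND 0 = 1
s11 = f NAND s4 = 0 NAND 0 = 1
s14 = s9 AND s11 = 1 AND 1 = 1
s15 = s4 AND s14 = 0 AND 1 = 0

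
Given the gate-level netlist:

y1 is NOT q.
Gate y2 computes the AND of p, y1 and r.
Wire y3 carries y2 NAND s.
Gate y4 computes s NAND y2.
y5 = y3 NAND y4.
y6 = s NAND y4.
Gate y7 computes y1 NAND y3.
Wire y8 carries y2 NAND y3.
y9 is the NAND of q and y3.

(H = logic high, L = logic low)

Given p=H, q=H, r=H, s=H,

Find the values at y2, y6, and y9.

y1 = NOT q = NOT H = L
y2 = p AND y1 AND r = H AND L AND H = L
y3 = y2 NAND s = L NAND H = H
y4 = s NAND y2 = H NAND L = H
y6 = s NAND y4 = H NAND H = L
y9 = q NAND y3 = H NAND H = L

y2 = L, y6 = L, y9 = L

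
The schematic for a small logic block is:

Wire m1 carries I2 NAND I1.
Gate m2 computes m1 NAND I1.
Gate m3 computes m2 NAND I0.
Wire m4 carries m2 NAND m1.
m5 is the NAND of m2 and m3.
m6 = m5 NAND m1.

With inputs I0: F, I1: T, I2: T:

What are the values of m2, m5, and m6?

m2 = T, m5 = F, m6 = T

m1 = I2 NAND I1 = T NAND T = F
m2 = m1 NAND I1 = F NAND T = T
m3 = m2 NAND I0 = T NAND F = T
m5 = m2 NAND m3 = T NAND T = F
m6 = m5 NAND m1 = F NAND F = T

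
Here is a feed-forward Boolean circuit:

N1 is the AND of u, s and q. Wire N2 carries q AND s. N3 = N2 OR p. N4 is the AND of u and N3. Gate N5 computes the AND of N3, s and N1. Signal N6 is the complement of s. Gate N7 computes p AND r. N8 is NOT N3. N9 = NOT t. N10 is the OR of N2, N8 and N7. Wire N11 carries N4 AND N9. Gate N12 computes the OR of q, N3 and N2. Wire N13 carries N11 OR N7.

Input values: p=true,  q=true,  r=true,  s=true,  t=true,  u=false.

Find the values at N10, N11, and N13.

N10 = true, N11 = false, N13 = true

N2 = q AND s = true AND true = true
N3 = N2 OR p = true OR true = true
N4 = u AND N3 = false AND true = false
N7 = p AND r = true AND true = true
N8 = NOT N3 = NOT true = false
N9 = NOT t = NOT true = false
N10 = N2 OR N8 OR N7 = true OR false OR true = true
N11 = N4 AND N9 = false AND false = false
N13 = N11 OR N7 = false OR true = true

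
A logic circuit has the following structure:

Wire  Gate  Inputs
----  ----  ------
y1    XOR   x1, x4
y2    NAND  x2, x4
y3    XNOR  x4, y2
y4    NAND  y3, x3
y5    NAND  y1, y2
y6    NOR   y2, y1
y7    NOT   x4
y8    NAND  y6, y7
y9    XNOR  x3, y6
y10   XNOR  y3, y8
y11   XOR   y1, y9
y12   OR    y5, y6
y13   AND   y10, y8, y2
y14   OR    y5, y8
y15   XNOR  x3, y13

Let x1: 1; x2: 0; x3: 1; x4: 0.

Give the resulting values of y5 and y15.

y5 = 0  y15 = 0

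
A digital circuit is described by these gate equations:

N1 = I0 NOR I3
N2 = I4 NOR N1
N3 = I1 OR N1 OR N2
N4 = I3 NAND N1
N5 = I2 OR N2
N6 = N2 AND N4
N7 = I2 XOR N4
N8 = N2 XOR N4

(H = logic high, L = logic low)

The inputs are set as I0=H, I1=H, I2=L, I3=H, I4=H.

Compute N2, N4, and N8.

N2 = L, N4 = H, N8 = H

N1 = I0 NOR I3 = H NOR H = L
N2 = I4 NOR N1 = H NOR L = L
N4 = I3 NAND N1 = H NAND L = H
N8 = N2 XOR N4 = L XOR H = H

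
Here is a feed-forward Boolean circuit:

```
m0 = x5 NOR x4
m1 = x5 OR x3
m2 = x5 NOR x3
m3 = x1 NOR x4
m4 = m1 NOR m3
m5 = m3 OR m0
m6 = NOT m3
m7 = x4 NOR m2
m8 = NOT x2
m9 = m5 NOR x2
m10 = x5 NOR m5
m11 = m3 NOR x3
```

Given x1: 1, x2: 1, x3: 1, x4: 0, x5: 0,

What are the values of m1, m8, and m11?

m1 = 1  m8 = 0  m11 = 0

m1 = x5 OR x3 = 0 OR 1 = 1
m3 = x1 NOR x4 = 1 NOR 0 = 0
m8 = NOT x2 = NOT 1 = 0
m11 = m3 NOR x3 = 0 NOR 1 = 0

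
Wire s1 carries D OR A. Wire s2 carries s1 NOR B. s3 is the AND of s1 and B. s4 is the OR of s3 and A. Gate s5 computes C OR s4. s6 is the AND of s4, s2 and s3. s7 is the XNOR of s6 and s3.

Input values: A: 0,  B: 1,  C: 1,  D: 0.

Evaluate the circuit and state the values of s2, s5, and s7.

s2 = 0, s5 = 1, s7 = 1

s1 = D OR A = 0 OR 0 = 0
s2 = s1 NOR B = 0 NOR 1 = 0
s3 = s1 AND B = 0 AND 1 = 0
s4 = s3 OR A = 0 OR 0 = 0
s5 = C OR s4 = 1 OR 0 = 1
s6 = s4 AND s2 AND s3 = 0 AND 0 AND 0 = 0
s7 = s6 XNOR s3 = 0 XNOR 0 = 1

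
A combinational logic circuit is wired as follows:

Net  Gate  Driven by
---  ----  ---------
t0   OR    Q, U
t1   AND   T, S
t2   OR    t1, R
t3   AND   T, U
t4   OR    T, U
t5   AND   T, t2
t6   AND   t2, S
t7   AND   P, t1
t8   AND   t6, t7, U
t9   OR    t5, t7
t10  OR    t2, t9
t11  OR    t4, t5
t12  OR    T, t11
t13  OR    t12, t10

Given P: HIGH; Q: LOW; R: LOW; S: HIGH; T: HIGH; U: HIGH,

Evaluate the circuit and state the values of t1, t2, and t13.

t1 = T AND S = HIGH AND HIGH = HIGH
t2 = t1 OR R = HIGH OR LOW = HIGH
t4 = T OR U = HIGH OR HIGH = HIGH
t5 = T AND t2 = HIGH AND HIGH = HIGH
t7 = P AND t1 = HIGH AND HIGH = HIGH
t9 = t5 OR t7 = HIGH OR HIGH = HIGH
t10 = t2 OR t9 = HIGH OR HIGH = HIGH
t11 = t4 OR t5 = HIGH OR HIGH = HIGH
t12 = T OR t11 = HIGH OR HIGH = HIGH
t13 = t12 OR t10 = HIGH OR HIGH = HIGH

t1 = HIGH, t2 = HIGH, t13 = HIGH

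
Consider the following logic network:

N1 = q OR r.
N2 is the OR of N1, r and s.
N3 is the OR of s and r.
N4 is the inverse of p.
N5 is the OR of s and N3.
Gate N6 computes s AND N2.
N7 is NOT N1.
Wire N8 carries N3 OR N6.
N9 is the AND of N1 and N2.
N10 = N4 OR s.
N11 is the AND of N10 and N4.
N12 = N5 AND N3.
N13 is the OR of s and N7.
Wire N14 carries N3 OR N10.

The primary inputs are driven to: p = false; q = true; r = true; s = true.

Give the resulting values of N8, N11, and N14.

N1 = q OR r = true OR true = true
N2 = N1 OR r OR s = true OR true OR true = true
N3 = s OR r = true OR true = true
N4 = NOT p = NOT false = true
N6 = s AND N2 = true AND true = true
N8 = N3 OR N6 = true OR true = true
N10 = N4 OR s = true OR true = true
N11 = N10 AND N4 = true AND true = true
N14 = N3 OR N10 = true OR true = true

N8 = true, N11 = true, N14 = true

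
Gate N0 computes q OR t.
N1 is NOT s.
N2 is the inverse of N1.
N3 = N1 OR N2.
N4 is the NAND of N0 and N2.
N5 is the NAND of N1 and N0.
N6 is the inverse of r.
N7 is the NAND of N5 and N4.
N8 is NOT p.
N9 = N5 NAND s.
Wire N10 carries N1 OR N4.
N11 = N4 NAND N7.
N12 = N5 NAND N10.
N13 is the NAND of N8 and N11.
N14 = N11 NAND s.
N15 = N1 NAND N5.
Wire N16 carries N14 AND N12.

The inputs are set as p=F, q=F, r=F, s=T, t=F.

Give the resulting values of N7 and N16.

N0 = q OR t = F OR F = F
N1 = NOT s = NOT T = F
N2 = NOT N1 = NOT F = T
N4 = N0 NAND N2 = F NAND T = T
N5 = N1 NAND N0 = F NAND F = T
N7 = N5 NAND N4 = T NAND T = F
N10 = N1 OR N4 = F OR T = T
N11 = N4 NAND N7 = T NAND F = T
N12 = N5 NAND N10 = T NAND T = F
N14 = N11 NAND s = T NAND T = F
N16 = N14 AND N12 = F AND F = F

N7 = F, N16 = F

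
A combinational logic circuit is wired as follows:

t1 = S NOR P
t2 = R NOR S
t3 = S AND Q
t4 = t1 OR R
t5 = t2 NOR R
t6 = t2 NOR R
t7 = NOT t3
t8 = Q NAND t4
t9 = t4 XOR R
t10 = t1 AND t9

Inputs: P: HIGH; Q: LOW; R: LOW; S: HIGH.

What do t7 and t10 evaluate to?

t1 = S NOR P = HIGH NOR HIGH = LOW
t3 = S AND Q = HIGH AND LOW = LOW
t4 = t1 OR R = LOW OR LOW = LOW
t7 = NOT t3 = NOT LOW = HIGH
t9 = t4 XOR R = LOW XOR LOW = LOW
t10 = t1 AND t9 = LOW AND LOW = LOW

t7 = HIGH  t10 = LOW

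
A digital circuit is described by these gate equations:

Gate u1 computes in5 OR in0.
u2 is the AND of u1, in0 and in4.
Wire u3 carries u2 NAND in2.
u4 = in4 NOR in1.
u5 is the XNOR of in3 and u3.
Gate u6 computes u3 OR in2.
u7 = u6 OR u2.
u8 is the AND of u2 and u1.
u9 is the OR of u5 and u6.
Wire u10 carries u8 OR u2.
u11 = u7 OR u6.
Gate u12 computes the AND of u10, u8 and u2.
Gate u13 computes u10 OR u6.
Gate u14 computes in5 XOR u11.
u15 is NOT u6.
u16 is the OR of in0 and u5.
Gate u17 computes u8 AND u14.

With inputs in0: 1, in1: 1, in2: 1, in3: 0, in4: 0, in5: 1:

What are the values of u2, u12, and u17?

u2 = 0  u12 = 0  u17 = 0

u1 = in5 OR in0 = 1 OR 1 = 1
u2 = u1 AND in0 AND in4 = 1 AND 1 AND 0 = 0
u3 = u2 NAND in2 = 0 NAND 1 = 1
u6 = u3 OR in2 = 1 OR 1 = 1
u7 = u6 OR u2 = 1 OR 0 = 1
u8 = u2 AND u1 = 0 AND 1 = 0
u10 = u8 OR u2 = 0 OR 0 = 0
u11 = u7 OR u6 = 1 OR 1 = 1
u12 = u10 AND u8 AND u2 = 0 AND 0 AND 0 = 0
u14 = in5 XOR u11 = 1 XOR 1 = 0
u17 = u8 AND u14 = 0 AND 0 = 0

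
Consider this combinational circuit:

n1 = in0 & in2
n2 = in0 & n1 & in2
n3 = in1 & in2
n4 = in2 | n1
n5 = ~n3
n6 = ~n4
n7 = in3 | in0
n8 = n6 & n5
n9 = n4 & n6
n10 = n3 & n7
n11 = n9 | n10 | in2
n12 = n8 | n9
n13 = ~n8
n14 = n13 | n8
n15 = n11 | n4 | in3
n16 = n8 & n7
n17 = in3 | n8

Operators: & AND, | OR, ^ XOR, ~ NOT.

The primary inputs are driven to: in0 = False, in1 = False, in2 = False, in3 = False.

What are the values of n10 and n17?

n10 = False, n17 = True

n1 = in0 AND in2 = False AND False = False
n3 = in1 AND in2 = False AND False = False
n4 = in2 OR n1 = False OR False = False
n5 = NOT n3 = NOT False = True
n6 = NOT n4 = NOT False = True
n7 = in3 OR in0 = False OR False = False
n8 = n6 AND n5 = True AND True = True
n10 = n3 AND n7 = False AND False = False
n17 = in3 OR n8 = False OR True = True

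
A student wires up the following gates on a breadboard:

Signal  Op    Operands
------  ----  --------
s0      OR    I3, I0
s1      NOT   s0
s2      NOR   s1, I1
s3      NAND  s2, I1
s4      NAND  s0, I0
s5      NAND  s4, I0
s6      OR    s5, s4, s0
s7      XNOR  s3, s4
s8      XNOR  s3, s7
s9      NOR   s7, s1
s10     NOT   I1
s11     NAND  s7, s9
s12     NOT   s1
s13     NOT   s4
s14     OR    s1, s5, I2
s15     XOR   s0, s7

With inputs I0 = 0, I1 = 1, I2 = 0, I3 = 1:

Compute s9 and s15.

s0 = I3 OR I0 = 1 OR 0 = 1
s1 = NOT s0 = NOT 1 = 0
s2 = s1 NOR I1 = 0 NOR 1 = 0
s3 = s2 NAND I1 = 0 NAND 1 = 1
s4 = s0 NAND I0 = 1 NAND 0 = 1
s7 = s3 XNOR s4 = 1 XNOR 1 = 1
s9 = s7 NOR s1 = 1 NOR 0 = 0
s15 = s0 XOR s7 = 1 XOR 1 = 0

s9 = 0; s15 = 0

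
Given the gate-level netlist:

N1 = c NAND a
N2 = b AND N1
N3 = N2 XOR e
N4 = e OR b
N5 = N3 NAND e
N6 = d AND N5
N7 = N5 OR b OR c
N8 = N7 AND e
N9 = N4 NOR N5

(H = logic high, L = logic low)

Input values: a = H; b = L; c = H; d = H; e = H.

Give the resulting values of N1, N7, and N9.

N1 = L  N7 = H  N9 = L

N1 = c NAND a = H NAND H = L
N2 = b AND N1 = L AND L = L
N3 = N2 XOR e = L XOR H = H
N4 = e OR b = H OR L = H
N5 = N3 NAND e = H NAND H = L
N7 = N5 OR b OR c = L OR L OR H = H
N9 = N4 NOR N5 = H NOR L = L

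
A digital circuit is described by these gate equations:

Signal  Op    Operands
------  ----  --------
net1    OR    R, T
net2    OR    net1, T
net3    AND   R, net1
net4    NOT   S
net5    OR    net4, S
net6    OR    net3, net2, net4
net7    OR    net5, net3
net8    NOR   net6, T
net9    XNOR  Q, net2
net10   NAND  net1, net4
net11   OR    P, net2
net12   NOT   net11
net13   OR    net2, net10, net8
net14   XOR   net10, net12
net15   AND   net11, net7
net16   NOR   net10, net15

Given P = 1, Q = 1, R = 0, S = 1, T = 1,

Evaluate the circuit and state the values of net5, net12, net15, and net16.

net5 = 1, net12 = 0, net15 = 1, net16 = 0

net1 = R OR T = 0 OR 1 = 1
net2 = net1 OR T = 1 OR 1 = 1
net3 = R AND net1 = 0 AND 1 = 0
net4 = NOT S = NOT 1 = 0
net5 = net4 OR S = 0 OR 1 = 1
net7 = net5 OR net3 = 1 OR 0 = 1
net10 = net1 NAND net4 = 1 NAND 0 = 1
net11 = P OR net2 = 1 OR 1 = 1
net12 = NOT net11 = NOT 1 = 0
net15 = net11 AND net7 = 1 AND 1 = 1
net16 = net10 NOR net15 = 1 NOR 1 = 0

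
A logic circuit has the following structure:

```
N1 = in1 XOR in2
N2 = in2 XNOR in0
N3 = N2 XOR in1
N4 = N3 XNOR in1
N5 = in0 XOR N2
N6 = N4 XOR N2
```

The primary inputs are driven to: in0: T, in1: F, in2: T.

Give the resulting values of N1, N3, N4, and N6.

N1 = T; N3 = T; N4 = F; N6 = T

N1 = in1 XOR in2 = F XOR T = T
N2 = in2 XNOR in0 = T XNOR T = T
N3 = N2 XOR in1 = T XOR F = T
N4 = N3 XNOR in1 = T XNOR F = F
N6 = N4 XOR N2 = F XOR T = T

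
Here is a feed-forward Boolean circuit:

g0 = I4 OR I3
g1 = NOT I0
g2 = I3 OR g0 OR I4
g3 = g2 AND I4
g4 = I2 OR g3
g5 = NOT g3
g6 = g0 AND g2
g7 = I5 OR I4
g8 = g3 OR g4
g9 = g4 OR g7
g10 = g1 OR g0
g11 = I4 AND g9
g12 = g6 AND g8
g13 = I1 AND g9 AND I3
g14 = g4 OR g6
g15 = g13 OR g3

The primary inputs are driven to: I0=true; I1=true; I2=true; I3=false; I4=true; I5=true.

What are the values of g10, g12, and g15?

g0 = I4 OR I3 = true OR false = true
g1 = NOT I0 = NOT true = false
g2 = I3 OR g0 OR I4 = false OR true OR true = true
g3 = g2 AND I4 = true AND true = true
g4 = I2 OR g3 = true OR true = true
g6 = g0 AND g2 = true AND true = true
g7 = I5 OR I4 = true OR true = true
g8 = g3 OR g4 = true OR true = true
g9 = g4 OR g7 = true OR true = true
g10 = g1 OR g0 = false OR true = true
g12 = g6 AND g8 = true AND true = true
g13 = I1 AND g9 AND I3 = true AND true AND false = false
g15 = g13 OR g3 = false OR true = true

g10 = true, g12 = true, g15 = true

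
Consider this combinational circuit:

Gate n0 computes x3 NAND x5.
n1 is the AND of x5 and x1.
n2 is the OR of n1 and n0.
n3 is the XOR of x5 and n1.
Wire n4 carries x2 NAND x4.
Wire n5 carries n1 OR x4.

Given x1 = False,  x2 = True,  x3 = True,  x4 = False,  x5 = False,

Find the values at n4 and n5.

n4 = True; n5 = False

n1 = x5 AND x1 = False AND False = False
n4 = x2 NAND x4 = True NAND False = True
n5 = n1 OR x4 = False OR False = False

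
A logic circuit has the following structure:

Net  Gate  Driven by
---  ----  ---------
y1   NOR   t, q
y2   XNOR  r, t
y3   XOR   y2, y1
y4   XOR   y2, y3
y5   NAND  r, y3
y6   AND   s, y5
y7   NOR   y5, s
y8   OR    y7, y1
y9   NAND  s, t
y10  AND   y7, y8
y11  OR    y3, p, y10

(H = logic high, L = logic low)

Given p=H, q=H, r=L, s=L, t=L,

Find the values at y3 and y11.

y1 = t NOR q = L NOR H = L
y2 = r XNOR t = L XNOR L = H
y3 = y2 XOR y1 = H XOR L = H
y5 = r NAND y3 = L NAND H = H
y7 = y5 NOR s = H NOR L = L
y8 = y7 OR y1 = L OR L = L
y10 = y7 AND y8 = L AND L = L
y11 = y3 OR p OR y10 = H OR H OR L = H

y3 = H, y11 = H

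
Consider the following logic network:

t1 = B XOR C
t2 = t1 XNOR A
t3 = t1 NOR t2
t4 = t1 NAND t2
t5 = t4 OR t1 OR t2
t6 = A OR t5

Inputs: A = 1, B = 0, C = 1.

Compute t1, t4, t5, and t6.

t1 = 1, t4 = 0, t5 = 1, t6 = 1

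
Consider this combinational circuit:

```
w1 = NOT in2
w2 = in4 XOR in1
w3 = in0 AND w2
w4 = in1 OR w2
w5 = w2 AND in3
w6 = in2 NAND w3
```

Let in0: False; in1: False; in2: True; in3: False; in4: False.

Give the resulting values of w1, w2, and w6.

w1 = NOT in2 = NOT True = False
w2 = in4 XOR in1 = False XOR False = False
w3 = in0 AND w2 = False AND False = False
w6 = in2 NAND w3 = True NAND False = True

w1 = False, w2 = False, w6 = True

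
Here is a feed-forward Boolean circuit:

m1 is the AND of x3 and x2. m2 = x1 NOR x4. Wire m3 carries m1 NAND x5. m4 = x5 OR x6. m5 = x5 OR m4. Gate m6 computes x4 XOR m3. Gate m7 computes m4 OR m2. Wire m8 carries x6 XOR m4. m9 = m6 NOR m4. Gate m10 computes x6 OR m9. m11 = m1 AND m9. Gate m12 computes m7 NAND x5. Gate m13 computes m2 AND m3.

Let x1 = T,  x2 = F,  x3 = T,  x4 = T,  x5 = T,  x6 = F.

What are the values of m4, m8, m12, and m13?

m4 = T; m8 = T; m12 = F; m13 = F

m1 = x3 AND x2 = T AND F = F
m2 = x1 NOR x4 = T NOR T = F
m3 = m1 NAND x5 = F NAND T = T
m4 = x5 OR x6 = T OR F = T
m7 = m4 OR m2 = T OR F = T
m8 = x6 XOR m4 = F XOR T = T
m12 = m7 NAND x5 = T NAND T = F
m13 = m2 AND m3 = F AND T = F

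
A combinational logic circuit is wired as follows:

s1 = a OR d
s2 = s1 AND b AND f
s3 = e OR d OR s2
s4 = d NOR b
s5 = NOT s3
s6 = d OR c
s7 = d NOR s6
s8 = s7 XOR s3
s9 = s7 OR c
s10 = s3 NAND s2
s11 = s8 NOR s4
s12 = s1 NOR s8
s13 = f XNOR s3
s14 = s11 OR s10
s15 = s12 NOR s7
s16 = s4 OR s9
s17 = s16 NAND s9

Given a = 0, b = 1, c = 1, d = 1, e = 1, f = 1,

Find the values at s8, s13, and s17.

s1 = a OR d = 0 OR 1 = 1
s2 = s1 AND b AND f = 1 AND 1 AND 1 = 1
s3 = e OR d OR s2 = 1 OR 1 OR 1 = 1
s4 = d NOR b = 1 NOR 1 = 0
s6 = d OR c = 1 OR 1 = 1
s7 = d NOR s6 = 1 NOR 1 = 0
s8 = s7 XOR s3 = 0 XOR 1 = 1
s9 = s7 OR c = 0 OR 1 = 1
s13 = f XNOR s3 = 1 XNOR 1 = 1
s16 = s4 OR s9 = 0 OR 1 = 1
s17 = s16 NAND s9 = 1 NAND 1 = 0

s8 = 1, s13 = 1, s17 = 0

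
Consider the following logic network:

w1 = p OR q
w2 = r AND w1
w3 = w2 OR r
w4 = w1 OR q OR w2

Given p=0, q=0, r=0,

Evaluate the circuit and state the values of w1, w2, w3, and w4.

w1 = p OR q = 0 OR 0 = 0
w2 = r AND w1 = 0 AND 0 = 0
w3 = w2 OR r = 0 OR 0 = 0
w4 = w1 OR q OR w2 = 0 OR 0 OR 0 = 0

w1 = 0, w2 = 0, w3 = 0, w4 = 0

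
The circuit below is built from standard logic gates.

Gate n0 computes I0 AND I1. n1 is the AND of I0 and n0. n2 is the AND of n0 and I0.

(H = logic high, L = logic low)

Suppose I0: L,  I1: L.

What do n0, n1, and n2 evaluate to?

n0 = L, n1 = L, n2 = L

n0 = I0 AND I1 = L AND L = L
n1 = I0 AND n0 = L AND L = L
n2 = n0 AND I0 = L AND L = L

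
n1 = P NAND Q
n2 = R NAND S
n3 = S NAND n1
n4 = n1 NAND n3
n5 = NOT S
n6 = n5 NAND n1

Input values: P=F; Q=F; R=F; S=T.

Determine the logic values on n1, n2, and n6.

n1 = P NAND Q = F NAND F = T
n2 = R NAND S = F NAND T = T
n5 = NOT S = NOT T = F
n6 = n5 NAND n1 = F NAND T = T

n1 = T; n2 = T; n6 = T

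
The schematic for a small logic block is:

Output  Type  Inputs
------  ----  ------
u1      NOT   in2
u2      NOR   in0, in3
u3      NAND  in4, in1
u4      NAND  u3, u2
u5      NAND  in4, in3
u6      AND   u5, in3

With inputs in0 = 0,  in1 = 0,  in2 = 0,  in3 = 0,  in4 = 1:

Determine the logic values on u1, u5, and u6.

u1 = NOT in2 = NOT 0 = 1
u5 = in4 NAND in3 = 1 NAND 0 = 1
u6 = u5 AND in3 = 1 AND 0 = 0

u1 = 1; u5 = 1; u6 = 0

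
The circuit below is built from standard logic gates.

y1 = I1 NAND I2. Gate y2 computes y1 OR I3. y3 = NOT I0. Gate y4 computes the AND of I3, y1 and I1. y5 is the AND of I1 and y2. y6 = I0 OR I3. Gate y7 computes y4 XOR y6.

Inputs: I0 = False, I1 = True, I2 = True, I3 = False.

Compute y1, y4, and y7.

y1 = False; y4 = False; y7 = False

y1 = I1 NAND I2 = True NAND True = False
y4 = I3 AND y1 AND I1 = False AND False AND True = False
y6 = I0 OR I3 = False OR False = False
y7 = y4 XOR y6 = False XOR False = False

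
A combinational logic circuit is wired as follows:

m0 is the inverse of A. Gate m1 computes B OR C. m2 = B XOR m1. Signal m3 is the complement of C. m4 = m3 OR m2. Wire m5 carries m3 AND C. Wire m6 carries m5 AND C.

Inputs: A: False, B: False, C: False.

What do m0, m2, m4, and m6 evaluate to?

m0 = NOT A = NOT False = True
m1 = B OR C = False OR False = False
m2 = B XOR m1 = False XOR False = False
m3 = NOT C = NOT False = True
m4 = m3 OR m2 = True OR False = True
m5 = m3 AND C = True AND False = False
m6 = m5 AND C = False AND False = False

m0 = True  m2 = False  m4 = True  m6 = False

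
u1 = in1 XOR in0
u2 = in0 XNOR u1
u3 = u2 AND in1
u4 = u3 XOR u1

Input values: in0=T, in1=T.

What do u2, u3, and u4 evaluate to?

u2 = F  u3 = F  u4 = F

u1 = in1 XOR in0 = T XOR T = F
u2 = in0 XNOR u1 = T XNOR F = F
u3 = u2 AND in1 = F AND T = F
u4 = u3 XOR u1 = F XOR F = F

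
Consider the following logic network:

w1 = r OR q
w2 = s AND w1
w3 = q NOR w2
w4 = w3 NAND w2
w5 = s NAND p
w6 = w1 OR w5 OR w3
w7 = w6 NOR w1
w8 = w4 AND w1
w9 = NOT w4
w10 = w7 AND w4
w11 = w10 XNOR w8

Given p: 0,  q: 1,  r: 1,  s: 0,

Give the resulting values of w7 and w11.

w7 = 0; w11 = 0

w1 = r OR q = 1 OR 1 = 1
w2 = s AND w1 = 0 AND 1 = 0
w3 = q NOR w2 = 1 NOR 0 = 0
w4 = w3 NAND w2 = 0 NAND 0 = 1
w5 = s NAND p = 0 NAND 0 = 1
w6 = w1 OR w5 OR w3 = 1 OR 1 OR 0 = 1
w7 = w6 NOR w1 = 1 NOR 1 = 0
w8 = w4 AND w1 = 1 AND 1 = 1
w10 = w7 AND w4 = 0 AND 1 = 0
w11 = w10 XNOR w8 = 0 XNOR 1 = 0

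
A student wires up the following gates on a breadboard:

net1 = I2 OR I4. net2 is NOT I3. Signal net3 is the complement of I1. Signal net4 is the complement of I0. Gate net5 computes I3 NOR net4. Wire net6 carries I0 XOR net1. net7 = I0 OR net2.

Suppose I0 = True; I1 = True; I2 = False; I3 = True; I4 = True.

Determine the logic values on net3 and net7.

net3 = False  net7 = True

net2 = NOT I3 = NOT True = False
net3 = NOT I1 = NOT True = False
net7 = I0 OR net2 = True OR False = True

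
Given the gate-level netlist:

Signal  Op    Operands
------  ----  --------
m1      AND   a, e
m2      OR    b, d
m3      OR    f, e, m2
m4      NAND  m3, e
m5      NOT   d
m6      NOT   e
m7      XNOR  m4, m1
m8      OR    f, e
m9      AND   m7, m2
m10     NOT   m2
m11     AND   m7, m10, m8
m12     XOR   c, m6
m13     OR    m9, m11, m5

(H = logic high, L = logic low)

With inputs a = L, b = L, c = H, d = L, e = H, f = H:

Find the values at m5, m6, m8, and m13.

m5 = H, m6 = L, m8 = H, m13 = H

m1 = a AND e = L AND H = L
m2 = b OR d = L OR L = L
m3 = f OR e OR m2 = H OR H OR L = H
m4 = m3 NAND e = H NAND H = L
m5 = NOT d = NOT L = H
m6 = NOT e = NOT H = L
m7 = m4 XNOR m1 = L XNOR L = H
m8 = f OR e = H OR H = H
m9 = m7 AND m2 = H AND L = L
m10 = NOT m2 = NOT L = H
m11 = m7 AND m10 AND m8 = H AND H AND H = H
m13 = m9 OR m11 OR m5 = L OR H OR H = H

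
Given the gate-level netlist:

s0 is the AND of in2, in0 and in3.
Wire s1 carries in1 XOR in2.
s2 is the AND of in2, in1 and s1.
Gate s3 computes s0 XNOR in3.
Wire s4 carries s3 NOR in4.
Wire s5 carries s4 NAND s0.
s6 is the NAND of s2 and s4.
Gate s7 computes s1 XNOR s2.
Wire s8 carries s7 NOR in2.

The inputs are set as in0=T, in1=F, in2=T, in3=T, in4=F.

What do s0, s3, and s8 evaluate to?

s0 = in2 AND in0 AND in3 = T AND T AND T = T
s1 = in1 XOR in2 = F XOR T = T
s2 = in2 AND in1 AND s1 = T AND F AND T = F
s3 = s0 XNOR in3 = T XNOR T = T
s7 = s1 XNOR s2 = T XNOR F = F
s8 = s7 NOR in2 = F NOR T = F

s0 = T, s3 = T, s8 = F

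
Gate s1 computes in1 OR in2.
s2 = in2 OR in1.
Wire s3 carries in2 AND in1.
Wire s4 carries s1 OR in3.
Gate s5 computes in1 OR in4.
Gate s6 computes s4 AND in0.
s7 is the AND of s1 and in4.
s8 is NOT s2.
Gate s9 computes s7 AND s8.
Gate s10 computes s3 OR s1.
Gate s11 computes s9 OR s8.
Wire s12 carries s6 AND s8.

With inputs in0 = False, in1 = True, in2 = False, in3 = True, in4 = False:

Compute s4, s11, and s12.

s4 = True  s11 = False  s12 = False

s1 = in1 OR in2 = True OR False = True
s2 = in2 OR in1 = False OR True = True
s4 = s1 OR in3 = True OR True = True
s6 = s4 AND in0 = True AND False = False
s7 = s1 AND in4 = True AND False = False
s8 = NOT s2 = NOT True = False
s9 = s7 AND s8 = False AND False = False
s11 = s9 OR s8 = False OR False = False
s12 = s6 AND s8 = False AND False = False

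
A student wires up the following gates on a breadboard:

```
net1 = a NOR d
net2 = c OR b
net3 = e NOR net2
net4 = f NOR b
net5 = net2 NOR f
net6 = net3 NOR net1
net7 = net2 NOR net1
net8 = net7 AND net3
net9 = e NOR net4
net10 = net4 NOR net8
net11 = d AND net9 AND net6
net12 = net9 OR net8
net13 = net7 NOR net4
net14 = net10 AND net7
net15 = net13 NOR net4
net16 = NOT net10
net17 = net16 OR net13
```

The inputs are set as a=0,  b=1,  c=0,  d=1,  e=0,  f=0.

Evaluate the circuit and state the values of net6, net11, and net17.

net1 = a NOR d = 0 NOR 1 = 0
net2 = c OR b = 0 OR 1 = 1
net3 = e NOR net2 = 0 NOR 1 = 0
net4 = f NOR b = 0 NOR 1 = 0
net6 = net3 NOR net1 = 0 NOR 0 = 1
net7 = net2 NOR net1 = 1 NOR 0 = 0
net8 = net7 AND net3 = 0 AND 0 = 0
net9 = e NOR net4 = 0 NOR 0 = 1
net10 = net4 NOR net8 = 0 NOR 0 = 1
net11 = d AND net9 AND net6 = 1 AND 1 AND 1 = 1
net13 = net7 NOR net4 = 0 NOR 0 = 1
net16 = NOT net10 = NOT 1 = 0
net17 = net16 OR net13 = 0 OR 1 = 1

net6 = 1, net11 = 1, net17 = 1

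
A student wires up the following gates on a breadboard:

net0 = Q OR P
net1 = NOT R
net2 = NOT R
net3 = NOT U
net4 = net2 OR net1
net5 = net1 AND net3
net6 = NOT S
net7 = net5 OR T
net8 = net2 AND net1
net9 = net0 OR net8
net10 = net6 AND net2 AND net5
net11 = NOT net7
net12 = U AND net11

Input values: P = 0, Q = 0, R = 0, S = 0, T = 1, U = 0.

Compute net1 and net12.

net1 = NOT R = NOT 0 = 1
net3 = NOT U = NOT 0 = 1
net5 = net1 AND net3 = 1 AND 1 = 1
net7 = net5 OR T = 1 OR 1 = 1
net11 = NOT net7 = NOT 1 = 0
net12 = U AND net11 = 0 AND 0 = 0

net1 = 1  net12 = 0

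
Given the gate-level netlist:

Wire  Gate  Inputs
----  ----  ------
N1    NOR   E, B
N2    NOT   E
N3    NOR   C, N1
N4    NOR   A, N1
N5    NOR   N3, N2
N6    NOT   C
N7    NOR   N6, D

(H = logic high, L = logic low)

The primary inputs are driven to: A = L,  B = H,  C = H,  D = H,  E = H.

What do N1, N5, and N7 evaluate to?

N1 = E NOR B = H NOR H = L
N2 = NOT E = NOT H = L
N3 = C NOR N1 = H NOR L = L
N5 = N3 NOR N2 = L NOR L = H
N6 = NOT C = NOT H = L
N7 = N6 NOR D = L NOR H = L

N1 = L, N5 = H, N7 = L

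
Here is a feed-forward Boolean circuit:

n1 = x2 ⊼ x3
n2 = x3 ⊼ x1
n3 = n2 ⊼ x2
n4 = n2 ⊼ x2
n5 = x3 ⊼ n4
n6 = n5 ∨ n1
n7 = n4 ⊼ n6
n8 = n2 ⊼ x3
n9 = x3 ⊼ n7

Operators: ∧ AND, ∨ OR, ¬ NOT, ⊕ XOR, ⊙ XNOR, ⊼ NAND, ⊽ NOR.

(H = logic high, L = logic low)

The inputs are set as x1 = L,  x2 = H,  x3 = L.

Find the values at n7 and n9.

n7 = H, n9 = H

n1 = x2 NAND x3 = H NAND L = H
n2 = x3 NAND x1 = L NAND L = H
n4 = n2 NAND x2 = H NAND H = L
n5 = x3 NAND n4 = L NAND L = H
n6 = n5 OR n1 = H OR H = H
n7 = n4 NAND n6 = L NAND H = H
n9 = x3 NAND n7 = L NAND H = H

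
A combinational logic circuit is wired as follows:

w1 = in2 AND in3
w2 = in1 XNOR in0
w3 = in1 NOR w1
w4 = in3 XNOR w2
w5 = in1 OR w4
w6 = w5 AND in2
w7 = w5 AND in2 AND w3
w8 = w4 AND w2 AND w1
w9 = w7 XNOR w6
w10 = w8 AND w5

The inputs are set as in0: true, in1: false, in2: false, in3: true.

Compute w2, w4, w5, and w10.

w1 = in2 AND in3 = false AND true = false
w2 = in1 XNOR in0 = false XNOR true = false
w4 = in3 XNOR w2 = true XNOR false = false
w5 = in1 OR w4 = false OR false = false
w8 = w4 AND w2 AND w1 = false AND false AND false = false
w10 = w8 AND w5 = false AND false = false

w2 = false, w4 = false, w5 = false, w10 = false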